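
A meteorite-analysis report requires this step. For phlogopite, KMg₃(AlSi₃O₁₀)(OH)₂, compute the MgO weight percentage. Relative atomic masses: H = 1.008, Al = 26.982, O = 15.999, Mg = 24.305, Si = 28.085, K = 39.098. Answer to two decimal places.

M(KMg₃(AlSi₃O₁₀)(OH)₂) = 417.254 g/mol; M(MgO) = 40.304 g/mol.
Moles MgO per formula unit = 3 Mg ÷ 1 = 3.0000.
MgO fraction = (3.0000 × 40.304) / 417.254 = 120.912/417.254 = 0.2898.

28.98 wt%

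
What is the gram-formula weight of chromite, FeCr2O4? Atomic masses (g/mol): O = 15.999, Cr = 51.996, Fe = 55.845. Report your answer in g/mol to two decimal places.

The formula mass is the sum 1×55.845 + 2×51.996 + 4×15.999.

223.83 g/mol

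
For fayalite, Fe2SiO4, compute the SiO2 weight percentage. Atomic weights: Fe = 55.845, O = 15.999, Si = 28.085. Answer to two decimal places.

29.49 wt%

Formula mass = 203.771 g/mol.
1 Si → 1.0000 mol SiO2 per formula unit; M(SiO2) = 60.083, so SiO2 mass = 60.083 g.
60.083/203.771 × 100 = 29.49 wt%.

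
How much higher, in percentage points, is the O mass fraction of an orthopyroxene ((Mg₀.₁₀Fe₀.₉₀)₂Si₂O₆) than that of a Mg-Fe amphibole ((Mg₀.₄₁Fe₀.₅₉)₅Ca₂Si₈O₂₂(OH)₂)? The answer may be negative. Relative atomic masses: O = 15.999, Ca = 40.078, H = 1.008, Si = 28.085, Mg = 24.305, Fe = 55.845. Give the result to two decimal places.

-5.14 percentage points

M((Mg₀.₁₀Fe₀.₉₀)₂Si₂O₆) = 257.546 g/mol, so wt% O = 95.994/257.546 × 100 = 37.27%.
M((Mg₀.₄₁Fe₀.₅₉)₅Ca₂Si₈O₂₂(OH)₂) = 905.396 g/mol, so wt% O = 383.976/905.396 × 100 = 42.41%.
37.27 − 42.41 = -5.14 pp.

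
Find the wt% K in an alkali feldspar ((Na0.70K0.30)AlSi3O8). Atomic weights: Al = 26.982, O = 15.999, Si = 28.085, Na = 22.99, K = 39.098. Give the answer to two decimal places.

4.39 weight percent

M((Na0.70K0.30)AlSi3O8) = 267.051 g/mol.
K contributes 0.30 × 39.098 = 11.729 g per mole.
11.729/267.051 = 0.0439 → 4.39%.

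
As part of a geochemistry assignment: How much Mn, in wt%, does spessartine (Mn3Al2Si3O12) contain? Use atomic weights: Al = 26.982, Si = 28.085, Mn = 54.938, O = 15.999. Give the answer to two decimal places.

Formula mass = 3·54.938 + 2·26.982 + 3·28.085 + 12·15.999 = 495.021 g/mol, of which 164.814 g is Mn.
So Mn makes up 164.814/495.021 = 0.3329 of the mass, i.e. 33.29%.

33.29 wt%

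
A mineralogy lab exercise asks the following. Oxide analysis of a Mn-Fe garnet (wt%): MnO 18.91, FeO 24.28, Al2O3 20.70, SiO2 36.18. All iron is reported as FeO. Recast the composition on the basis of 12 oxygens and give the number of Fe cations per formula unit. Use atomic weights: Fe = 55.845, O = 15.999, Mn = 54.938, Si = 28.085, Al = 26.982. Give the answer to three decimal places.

MnO: 18.91/70.937 = 0.26657 mol → 0.26657 mol Mn, 0.26657 mol O.
FeO: 24.28/71.844 = 0.33795 mol → 0.33795 mol Fe, 0.33795 mol O.
Al2O3: 20.70/101.961 = 0.20302 mol → 0.40604 mol Al, 0.60906 mol O.
SiO2: 36.18/60.083 = 0.60217 mol → 0.60217 mol Si, 1.20434 mol O.
Total oxygen = 2.41792 mol. Normalization factor = 12/2.41792 = 4.96294.
Fe per 12 O = 0.33795 × 4.96294 = 1.677.

1.677 Fe apfu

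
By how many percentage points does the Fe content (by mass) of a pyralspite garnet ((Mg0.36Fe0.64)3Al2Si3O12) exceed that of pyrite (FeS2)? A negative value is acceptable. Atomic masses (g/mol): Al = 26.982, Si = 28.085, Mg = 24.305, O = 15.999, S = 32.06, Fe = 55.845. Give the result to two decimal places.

-23.43 percentage points

M((Mg0.36Fe0.64)3Al2Si3O12) = 463.679 g/mol, so wt% Fe = 107.222/463.679 × 100 = 23.12%.
M(FeS2) = 119.965 g/mol, so wt% Fe = 55.845/119.965 × 100 = 46.55%.
23.12 − 46.55 = -23.43 pp.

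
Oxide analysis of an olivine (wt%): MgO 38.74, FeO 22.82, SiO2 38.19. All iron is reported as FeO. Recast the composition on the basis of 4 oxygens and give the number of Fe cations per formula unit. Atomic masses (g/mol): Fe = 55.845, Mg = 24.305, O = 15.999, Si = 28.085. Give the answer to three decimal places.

MgO: 38.74/40.304 = 0.96119 mol → 0.96119 mol Mg, 0.96119 mol O.
FeO: 22.82/71.844 = 0.31763 mol → 0.31763 mol Fe, 0.31763 mol O.
SiO2: 38.19/60.083 = 0.63562 mol → 0.63562 mol Si, 1.27124 mol O.
Total oxygen = 2.55006 mol. Normalization factor = 4/2.55006 = 1.56859.
Fe per 4 O = 0.31763 × 1.56859 = 0.498.

0.498 Fe apfu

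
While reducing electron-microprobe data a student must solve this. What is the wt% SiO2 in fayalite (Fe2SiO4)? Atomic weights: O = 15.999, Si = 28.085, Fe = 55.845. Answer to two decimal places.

29.49 wt%

Formula mass = 203.771 g/mol.
1 Si → 1.0000 mol SiO2 per formula unit; M(SiO2) = 60.083, so SiO2 mass = 60.083 g.
60.083/203.771 × 100 = 29.49 wt%.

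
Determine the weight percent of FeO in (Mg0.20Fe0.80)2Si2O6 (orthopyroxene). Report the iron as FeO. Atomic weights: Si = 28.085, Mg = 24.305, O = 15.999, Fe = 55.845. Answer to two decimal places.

Formula mass = 251.238 g/mol.
1.60 Fe → 1.6000 mol FeO per formula unit; M(FeO) = 71.844, so FeO mass = 114.950 g.
114.950/251.238 × 100 = 45.75 wt%.

45.75 wt%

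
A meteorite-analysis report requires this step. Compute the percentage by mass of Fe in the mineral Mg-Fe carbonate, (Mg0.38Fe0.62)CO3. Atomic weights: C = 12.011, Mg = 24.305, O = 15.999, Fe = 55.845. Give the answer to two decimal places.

33.33 weight percent

Molar mass of (Mg0.38Fe0.62)CO3: 0.38×24.305 + 0.62×55.845 + 1×12.011 + 3×15.999 = 103.868 g/mol.
Mass of Fe per formula unit: 0.62 × 55.845 = 34.624 g.
Weight fraction Fe = 34.624 / 103.868 = 0.3333.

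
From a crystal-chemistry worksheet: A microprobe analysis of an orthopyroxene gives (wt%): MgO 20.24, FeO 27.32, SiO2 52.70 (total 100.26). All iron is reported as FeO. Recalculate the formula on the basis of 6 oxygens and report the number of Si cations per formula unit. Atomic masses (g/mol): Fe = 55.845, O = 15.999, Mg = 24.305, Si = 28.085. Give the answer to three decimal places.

1.996 Si apfu

MgO: 20.24/40.304 = 0.50218 mol → 0.50218 mol Mg, 0.50218 mol O.
FeO: 27.32/71.844 = 0.38027 mol → 0.38027 mol Fe, 0.38027 mol O.
SiO2: 52.70/60.083 = 0.87712 mol → 0.87712 mol Si, 1.75424 mol O.
Total oxygen = 2.63669 mol. Normalization factor = 6/2.63669 = 2.27558.
Si per 6 O = 0.87712 × 2.27558 = 1.996.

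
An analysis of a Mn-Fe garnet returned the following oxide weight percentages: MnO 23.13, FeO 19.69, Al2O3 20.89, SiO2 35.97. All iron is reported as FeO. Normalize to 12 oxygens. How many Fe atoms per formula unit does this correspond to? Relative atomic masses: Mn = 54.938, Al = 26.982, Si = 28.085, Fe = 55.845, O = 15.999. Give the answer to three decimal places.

1.363 Fe apfu

MnO (M=70.937): mol = 0.32606; Mn = 0.32606, O = 0.32606.
FeO (M=71.844): mol = 0.27407; Fe = 0.27407, O = 0.27407.
Al2O3 (M=101.961): mol = 0.20488; Al = 0.40976, O = 0.61464.
SiO2 (M=60.083): mol = 0.59867; Si = 0.59867, O = 1.19734.
ΣO = 2.41211; factor = 12/ΣO = 4.97490.
Fe apfu = 0.27407 × 4.97490 = 1.363.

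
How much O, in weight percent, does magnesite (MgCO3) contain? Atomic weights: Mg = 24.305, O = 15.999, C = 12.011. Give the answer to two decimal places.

56.93 weight percent

Formula mass = 1*24.305 + 1*12.011 + 3*15.999 = 84.313 g/mol, of which 47.997 g is O.
So O makes up 47.997/84.313 = 0.5693 of the mass, i.e. 56.93%.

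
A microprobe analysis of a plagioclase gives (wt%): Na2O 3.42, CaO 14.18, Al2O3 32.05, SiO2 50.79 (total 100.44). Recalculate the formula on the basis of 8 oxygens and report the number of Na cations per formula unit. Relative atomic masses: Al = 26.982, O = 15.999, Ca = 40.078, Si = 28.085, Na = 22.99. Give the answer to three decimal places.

Na2O: 3.42/61.979 = 0.05518 mol → 0.11036 mol Na, 0.05518 mol O.
CaO: 14.18/56.077 = 0.25287 mol → 0.25287 mol Ca, 0.25287 mol O.
Al2O3: 32.05/101.961 = 0.31434 mol → 0.62868 mol Al, 0.94302 mol O.
SiO2: 50.79/60.083 = 0.84533 mol → 0.84533 mol Si, 1.69066 mol O.
Total oxygen = 2.94173 mol. Normalization factor = 8/2.94173 = 2.71949.
Na per 8 O = 0.11036 × 2.71949 = 0.300.

0.300 Na apfu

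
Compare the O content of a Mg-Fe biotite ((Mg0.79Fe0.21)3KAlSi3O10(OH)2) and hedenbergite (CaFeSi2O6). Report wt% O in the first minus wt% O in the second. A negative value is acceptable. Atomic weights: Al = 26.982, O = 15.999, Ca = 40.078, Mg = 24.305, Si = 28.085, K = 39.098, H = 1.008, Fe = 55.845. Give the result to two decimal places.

5.23 percentage points

O in (Mg0.79Fe0.21)3KAlSi3O10(OH)2: molar mass 437.124 g/mol; 12×15.999 = 191.988 g → 43.92 wt%.
O in CaFeSi2O6: molar mass 248.087 g/mol; 6×15.999 = 95.994 g → 38.69 wt%.
Difference = 43.92 − 38.69 = 5.23 percentage points.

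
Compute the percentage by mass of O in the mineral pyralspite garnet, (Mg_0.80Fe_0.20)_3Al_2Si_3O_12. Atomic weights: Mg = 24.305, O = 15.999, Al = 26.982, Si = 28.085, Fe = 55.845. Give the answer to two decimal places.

Formula mass = 2.40·24.305 + 0.60·55.845 + 2·26.982 + 3·28.085 + 12·15.999 = 422.046 g/mol, of which 191.988 g is O.
So O makes up 191.988/422.046 = 0.4549 of the mass, i.e. 45.49%.

45.49 weight percent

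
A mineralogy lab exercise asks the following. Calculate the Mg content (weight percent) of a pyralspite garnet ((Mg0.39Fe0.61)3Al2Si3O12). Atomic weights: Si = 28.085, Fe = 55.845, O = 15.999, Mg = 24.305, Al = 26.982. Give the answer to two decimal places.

6.17 weight percent

M((Mg0.39Fe0.61)3Al2Si3O12) = 460.840 g/mol.
Mg contributes 1.17 × 24.305 = 28.437 g per mole.
28.437/460.840 = 0.0617 → 6.17%.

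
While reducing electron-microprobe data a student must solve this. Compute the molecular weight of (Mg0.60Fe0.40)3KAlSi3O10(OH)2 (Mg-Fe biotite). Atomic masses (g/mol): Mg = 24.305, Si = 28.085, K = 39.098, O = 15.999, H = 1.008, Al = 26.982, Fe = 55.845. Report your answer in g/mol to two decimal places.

Mg: 1.80 × 24.305 = 43.7490
Fe: 1.20 × 55.845 = 67.0140
K: 1 × 39.098 = 39.0980
Al: 1 × 26.982 = 26.9820
Si: 3 × 28.085 = 84.2550
O: 12 × 15.999 = 191.9880
H: 2 × 1.008 = 2.0160
Summing the contributions gives the formula mass.

455.10 g/mol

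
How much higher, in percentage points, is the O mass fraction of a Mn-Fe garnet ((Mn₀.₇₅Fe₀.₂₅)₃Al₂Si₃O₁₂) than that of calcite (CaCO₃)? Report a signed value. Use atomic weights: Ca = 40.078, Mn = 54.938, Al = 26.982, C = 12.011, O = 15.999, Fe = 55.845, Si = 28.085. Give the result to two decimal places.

M((Mn₀.₇₅Fe₀.₂₅)₃Al₂Si₃O₁₂) = 495.701 g/mol, so wt% O = 191.988/495.701 × 100 = 38.73%.
M(CaCO₃) = 100.086 g/mol, so wt% O = 47.997/100.086 × 100 = 47.96%.
38.73 − 47.96 = -9.23 pp.

-9.23 percentage points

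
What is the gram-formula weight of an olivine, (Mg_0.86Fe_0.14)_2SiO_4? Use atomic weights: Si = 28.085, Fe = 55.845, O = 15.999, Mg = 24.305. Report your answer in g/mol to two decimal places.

The formula mass is the sum 1.72·24.305 + 0.28·55.845 + 1·28.085 + 4·15.999.

149.52 g/mol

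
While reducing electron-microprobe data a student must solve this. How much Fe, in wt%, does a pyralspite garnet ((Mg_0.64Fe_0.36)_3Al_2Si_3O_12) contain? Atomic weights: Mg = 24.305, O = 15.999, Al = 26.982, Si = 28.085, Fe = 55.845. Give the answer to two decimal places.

Formula mass = 1.92·24.305 + 1.08·55.845 + 2·26.982 + 3·28.085 + 12·15.999 = 437.185 g/mol, of which 60.313 g is Fe.
So Fe makes up 60.313/437.185 = 0.1380 of the mass, i.e. 13.80%.

13.80 wt%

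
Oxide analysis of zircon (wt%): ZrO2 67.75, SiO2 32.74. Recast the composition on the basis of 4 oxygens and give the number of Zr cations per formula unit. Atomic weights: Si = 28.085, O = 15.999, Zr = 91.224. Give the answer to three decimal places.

ZrO2: 67.75/123.222 = 0.54982 mol → 0.54982 mol Zr, 1.09964 mol O.
SiO2: 32.74/60.083 = 0.54491 mol → 0.54491 mol Si, 1.08982 mol O.
Total oxygen = 2.18946 mol. Normalization factor = 4/2.18946 = 1.82693.
Zr per 4 O = 0.54982 × 1.82693 = 1.004.

1.004 Zr apfu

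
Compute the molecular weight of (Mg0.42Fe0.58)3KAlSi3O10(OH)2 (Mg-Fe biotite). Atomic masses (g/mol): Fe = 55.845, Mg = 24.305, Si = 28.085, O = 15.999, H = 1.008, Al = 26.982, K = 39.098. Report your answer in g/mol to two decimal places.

472.13 g/mol

M = 1.26(24.305) + 1.74(55.845) + 1(39.098) + 1(26.982) + 3(28.085) + 12(15.999) + 2(1.008)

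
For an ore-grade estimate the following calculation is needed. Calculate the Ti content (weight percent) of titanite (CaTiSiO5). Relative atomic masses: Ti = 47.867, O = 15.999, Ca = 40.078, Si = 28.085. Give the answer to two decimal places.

24.42 weight percent

Molar mass of CaTiSiO5: 1*40.078 + 1*47.867 + 1*28.085 + 5*15.999 = 196.025 g/mol.
Mass of Ti per formula unit: 1 × 47.867 = 47.867 g.
Weight fraction Ti = 47.867 / 196.025 = 0.2442.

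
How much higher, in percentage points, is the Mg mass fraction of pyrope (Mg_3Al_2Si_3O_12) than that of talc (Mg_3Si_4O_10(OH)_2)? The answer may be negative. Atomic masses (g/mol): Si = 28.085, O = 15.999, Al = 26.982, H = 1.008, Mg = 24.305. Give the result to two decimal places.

Mg in Mg_3Al_2Si_3O_12: molar mass 403.122 g/mol; 3×24.305 = 72.915 g → 18.09 wt%.
Mg in Mg_3Si_4O_10(OH)_2: molar mass 379.259 g/mol; 3×24.305 = 72.915 g → 19.23 wt%.
Difference = 18.09 − 19.23 = -1.14 percentage points.

-1.14 percentage points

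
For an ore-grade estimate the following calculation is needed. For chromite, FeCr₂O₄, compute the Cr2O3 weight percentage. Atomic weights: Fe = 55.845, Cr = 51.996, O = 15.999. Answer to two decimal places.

67.90 wt%

Formula mass = 223.833 g/mol.
2 Cr → 1.0000 mol Cr2O3 per formula unit; M(Cr2O3) = 151.989, so Cr2O3 mass = 151.989 g.
151.989/223.833 × 100 = 67.90 wt%.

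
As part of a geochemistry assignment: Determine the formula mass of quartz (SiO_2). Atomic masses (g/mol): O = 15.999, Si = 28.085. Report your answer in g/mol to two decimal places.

The formula mass is the sum 1(28.085) + 2(15.999).

60.08 g/mol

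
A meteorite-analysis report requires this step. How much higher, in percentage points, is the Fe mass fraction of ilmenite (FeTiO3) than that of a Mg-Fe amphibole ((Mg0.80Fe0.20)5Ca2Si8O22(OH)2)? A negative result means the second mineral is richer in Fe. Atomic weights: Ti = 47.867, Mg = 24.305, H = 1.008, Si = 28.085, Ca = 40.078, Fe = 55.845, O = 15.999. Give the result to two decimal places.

30.19 percentage points

M(FeTiO3) = 151.709 g/mol, so wt% Fe = 55.845/151.709 × 100 = 36.81%.
M((Mg0.80Fe0.20)5Ca2Si8O22(OH)2) = 843.893 g/mol, so wt% Fe = 55.845/843.893 × 100 = 6.62%.
36.81 − 6.62 = 30.19 pp.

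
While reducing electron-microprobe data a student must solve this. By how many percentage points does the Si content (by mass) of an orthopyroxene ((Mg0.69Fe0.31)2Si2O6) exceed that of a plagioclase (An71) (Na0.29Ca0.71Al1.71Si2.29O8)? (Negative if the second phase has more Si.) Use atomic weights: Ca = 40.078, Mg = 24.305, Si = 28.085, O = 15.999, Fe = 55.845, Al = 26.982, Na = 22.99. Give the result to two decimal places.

1.98 percentage points

First mineral: 56.170 g Si in 220.329 g formula = 25.49 wt% Si.
Second mineral: 64.315 g Si in 273.568 g formula = 23.51 wt% Si.
25.49% − 23.51% gives a difference of 1.98 percentage points.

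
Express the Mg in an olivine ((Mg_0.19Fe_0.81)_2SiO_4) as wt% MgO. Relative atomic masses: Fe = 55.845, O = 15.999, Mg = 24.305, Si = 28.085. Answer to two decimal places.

Molar mass of (Mg_0.19Fe_0.81)_2SiO_4 = 0.38×24.305 + 1.62×55.845 + 1×28.085 + 4×15.999 = 191.786 g/mol.
Each formula unit contains 0.38 Mg, equivalent to 0.38/1 = 0.3800 mol MgO.
M(MgO) = 1×24.305 + 1×15.999 = 40.304 g/mol.
Mass of MgO per formula unit = 0.3800 × 40.304 = 15.316 g.
MgO wt% = 15.316 / 191.786 × 100 = 7.99%.

7.99 wt%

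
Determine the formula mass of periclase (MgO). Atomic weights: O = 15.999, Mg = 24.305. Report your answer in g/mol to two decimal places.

M = 1*24.305 + 1*15.999

40.30 g/mol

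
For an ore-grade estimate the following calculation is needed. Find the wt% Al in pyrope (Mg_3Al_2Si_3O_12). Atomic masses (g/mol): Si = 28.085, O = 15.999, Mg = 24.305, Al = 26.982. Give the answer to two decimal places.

Molar mass of Mg_3Al_2Si_3O_12: 3*24.305 + 2*26.982 + 3*28.085 + 12*15.999 = 403.122 g/mol.
Mass of Al per formula unit: 2 × 26.982 = 53.964 g.
Weight fraction Al = 53.964 / 403.122 = 0.1339.

13.39 mass %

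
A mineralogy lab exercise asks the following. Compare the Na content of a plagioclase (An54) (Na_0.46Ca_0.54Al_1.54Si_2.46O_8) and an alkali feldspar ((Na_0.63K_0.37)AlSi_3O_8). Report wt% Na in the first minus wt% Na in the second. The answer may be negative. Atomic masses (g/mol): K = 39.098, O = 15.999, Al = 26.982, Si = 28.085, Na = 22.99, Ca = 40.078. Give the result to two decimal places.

-1.50 percentage points

First mineral: 10.575 g Na in 270.851 g formula = 3.90 wt% Na.
Second mineral: 14.484 g Na in 268.179 g formula = 5.40 wt% Na.
3.90% − 5.40% gives a difference of -1.50 percentage points.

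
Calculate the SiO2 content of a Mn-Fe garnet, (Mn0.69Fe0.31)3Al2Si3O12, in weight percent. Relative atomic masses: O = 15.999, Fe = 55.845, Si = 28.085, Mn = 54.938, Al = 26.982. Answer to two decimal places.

36.35 wt%

Formula mass = 495.865 g/mol.
3 Si → 3.0000 mol SiO2 per formula unit; M(SiO2) = 60.083, so SiO2 mass = 180.249 g.
180.249/495.865 × 100 = 36.35 wt%.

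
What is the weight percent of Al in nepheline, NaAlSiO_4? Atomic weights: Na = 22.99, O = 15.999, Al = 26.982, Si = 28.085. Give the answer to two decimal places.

18.99 wt%

Molar mass of NaAlSiO_4: 1×22.99 + 1×26.982 + 1×28.085 + 4×15.999 = 142.053 g/mol.
Mass of Al per formula unit: 1 × 26.982 = 26.982 g.
Weight fraction Al = 26.982 / 142.053 = 0.1899.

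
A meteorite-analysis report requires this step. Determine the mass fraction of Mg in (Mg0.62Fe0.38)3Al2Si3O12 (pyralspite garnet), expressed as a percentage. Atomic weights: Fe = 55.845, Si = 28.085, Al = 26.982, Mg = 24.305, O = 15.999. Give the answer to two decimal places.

Formula mass = 1.86*24.305 + 1.14*55.845 + 2*26.982 + 3*28.085 + 12*15.999 = 439.078 g/mol, of which 45.207 g is Mg.
So Mg makes up 45.207/439.078 = 0.1030 of the mass, i.e. 10.30%.

10.30 mass %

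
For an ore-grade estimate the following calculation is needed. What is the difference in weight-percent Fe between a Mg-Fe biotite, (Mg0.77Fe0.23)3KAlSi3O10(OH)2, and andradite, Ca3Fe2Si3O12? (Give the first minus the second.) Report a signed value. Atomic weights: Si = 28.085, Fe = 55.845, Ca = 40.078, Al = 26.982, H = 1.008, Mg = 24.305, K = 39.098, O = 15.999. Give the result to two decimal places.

-13.20 percentage points

First mineral: 38.533 g Fe in 439.017 g formula = 8.78 wt% Fe.
Second mineral: 111.690 g Fe in 508.167 g formula = 21.98 wt% Fe.
8.78% − 21.98% gives a difference of -13.20 percentage points.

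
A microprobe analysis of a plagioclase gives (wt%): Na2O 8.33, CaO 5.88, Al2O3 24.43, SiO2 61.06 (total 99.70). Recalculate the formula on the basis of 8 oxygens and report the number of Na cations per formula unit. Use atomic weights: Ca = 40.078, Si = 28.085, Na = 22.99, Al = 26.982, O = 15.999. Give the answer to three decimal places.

8.33 wt% Na2O ÷ 61.979 g/mol = 0.13440 mol, giving 0.26880 Na and 0.13440 O.
5.88 wt% CaO ÷ 56.077 g/mol = 0.10486 mol, giving 0.10486 Ca and 0.10486 O.
24.43 wt% Al2O3 ÷ 101.961 g/mol = 0.23960 mol, giving 0.47920 Al and 0.71880 O.
61.06 wt% SiO2 ÷ 60.083 g/mol = 1.01626 mol, giving 1.01626 Si and 2.03252 O.
Oxygen sums to 2.99058; scaling by 8/2.99058 = 2.67507 puts the formula on 8 O.
Na: 0.26880 × 2.67507 = 0.719 atoms per formula unit.

0.719 Na apfu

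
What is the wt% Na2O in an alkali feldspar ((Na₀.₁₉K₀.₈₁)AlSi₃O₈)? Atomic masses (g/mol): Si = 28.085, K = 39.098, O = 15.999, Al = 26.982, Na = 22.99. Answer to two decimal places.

Formula mass = 275.266 g/mol.
0.19 Na → 0.0950 mol Na2O per formula unit; M(Na2O) = 61.979, so Na2O mass = 5.888 g.
5.888/275.266 × 100 = 2.14 wt%.

2.14 wt%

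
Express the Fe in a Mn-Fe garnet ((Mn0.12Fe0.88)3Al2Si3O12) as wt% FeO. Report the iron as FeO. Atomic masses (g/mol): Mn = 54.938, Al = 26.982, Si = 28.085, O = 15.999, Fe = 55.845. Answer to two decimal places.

38.13 wt%

Molar mass of (Mn0.12Fe0.88)3Al2Si3O12 = 0.36×54.938 + 2.64×55.845 + 2×26.982 + 3×28.085 + 12×15.999 = 497.415 g/mol.
Each formula unit contains 2.64 Fe, equivalent to 2.64/1 = 2.6400 mol FeO.
M(FeO) = 1×55.845 + 1×15.999 = 71.844 g/mol.
Mass of FeO per formula unit = 2.6400 × 71.844 = 189.668 g.
FeO wt% = 189.668 / 497.415 × 100 = 38.13%.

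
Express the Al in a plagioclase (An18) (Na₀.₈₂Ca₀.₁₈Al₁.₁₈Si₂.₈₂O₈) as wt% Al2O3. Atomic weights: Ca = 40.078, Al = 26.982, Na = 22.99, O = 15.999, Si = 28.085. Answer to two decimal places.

22.69 wt%

M(Na₀.₈₂Ca₀.₁₈Al₁.₁₈Si₂.₈₂O₈) = 265.096 g/mol; M(Al2O3) = 101.961 g/mol.
Moles Al2O3 per formula unit = 1.18 Al ÷ 2 = 0.5900.
Al2O3 fraction = (0.5900 × 101.961) / 265.096 = 60.157/265.096 = 0.2269.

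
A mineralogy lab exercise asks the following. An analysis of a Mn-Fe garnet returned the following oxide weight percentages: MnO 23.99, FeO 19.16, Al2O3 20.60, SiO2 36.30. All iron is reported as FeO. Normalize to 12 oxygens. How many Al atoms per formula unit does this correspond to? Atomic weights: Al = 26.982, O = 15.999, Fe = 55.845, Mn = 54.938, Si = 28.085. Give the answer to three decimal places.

2.004 Al apfu

MnO: 23.99/70.937 = 0.33819 mol → 0.33819 mol Mn, 0.33819 mol O.
FeO: 19.16/71.844 = 0.26669 mol → 0.26669 mol Fe, 0.26669 mol O.
Al2O3: 20.60/101.961 = 0.20204 mol → 0.40408 mol Al, 0.60612 mol O.
SiO2: 36.30/60.083 = 0.60416 mol → 0.60416 mol Si, 1.20832 mol O.
Total oxygen = 2.41932 mol. Normalization factor = 12/2.41932 = 4.96007.
Al per 12 O = 0.40408 × 4.96007 = 2.004.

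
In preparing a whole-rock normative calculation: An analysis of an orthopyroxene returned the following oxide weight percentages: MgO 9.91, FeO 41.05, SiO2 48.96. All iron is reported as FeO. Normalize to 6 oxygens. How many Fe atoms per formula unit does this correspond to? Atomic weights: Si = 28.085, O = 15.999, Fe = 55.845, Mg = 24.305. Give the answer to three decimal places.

1.401 Fe apfu

MgO (M=40.304): mol = 0.24588; Mg = 0.24588, O = 0.24588.
FeO (M=71.844): mol = 0.57138; Fe = 0.57138, O = 0.57138.
SiO2 (M=60.083): mol = 0.81487; Si = 0.81487, O = 1.62974.
ΣO = 2.44700; factor = 6/ΣO = 2.45198.
Fe apfu = 0.57138 × 2.45198 = 1.401.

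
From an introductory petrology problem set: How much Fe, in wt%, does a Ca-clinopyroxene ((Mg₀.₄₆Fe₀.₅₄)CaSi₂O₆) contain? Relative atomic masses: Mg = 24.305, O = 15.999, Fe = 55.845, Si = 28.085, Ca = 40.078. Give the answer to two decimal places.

12.91 wt%

Molar mass of (Mg₀.₄₆Fe₀.₅₄)CaSi₂O₆: 0.46×24.305 + 0.54×55.845 + 1×40.078 + 2×28.085 + 6×15.999 = 233.579 g/mol.
Mass of Fe per formula unit: 0.54 × 55.845 = 30.156 g.
Weight fraction Fe = 30.156 / 233.579 = 0.1291.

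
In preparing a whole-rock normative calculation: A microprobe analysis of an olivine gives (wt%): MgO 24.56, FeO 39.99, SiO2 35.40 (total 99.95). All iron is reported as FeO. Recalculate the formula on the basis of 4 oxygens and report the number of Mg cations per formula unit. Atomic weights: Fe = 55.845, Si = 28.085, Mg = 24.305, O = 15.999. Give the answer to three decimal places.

MgO: 24.56/40.304 = 0.60937 mol → 0.60937 mol Mg, 0.60937 mol O.
FeO: 39.99/71.844 = 0.55662 mol → 0.55662 mol Fe, 0.55662 mol O.
SiO2: 35.40/60.083 = 0.58918 mol → 0.58918 mol Si, 1.17836 mol O.
Total oxygen = 2.34435 mol. Normalization factor = 4/2.34435 = 1.70623.
Mg per 4 O = 0.60937 × 1.70623 = 1.040.

1.040 Mg apfu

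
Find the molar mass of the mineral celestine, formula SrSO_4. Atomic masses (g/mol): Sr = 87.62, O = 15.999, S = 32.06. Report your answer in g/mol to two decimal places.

183.68 g/mol

M = 1(87.62) + 1(32.06) + 4(15.999)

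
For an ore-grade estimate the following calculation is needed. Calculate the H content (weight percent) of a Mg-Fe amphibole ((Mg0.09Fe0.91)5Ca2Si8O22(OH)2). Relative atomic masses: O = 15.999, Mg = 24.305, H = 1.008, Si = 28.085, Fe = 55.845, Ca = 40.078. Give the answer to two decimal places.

0.21 weight percent

Molar mass of (Mg0.09Fe0.91)5Ca2Si8O22(OH)2: 0.45·24.305 + 4.55·55.845 + 2·40.078 + 8·28.085 + 24·15.999 + 2·1.008 = 955.860 g/mol.
Mass of H per formula unit: 2 × 1.008 = 2.016 g.
Weight fraction H = 2.016 / 955.860 = 0.0021.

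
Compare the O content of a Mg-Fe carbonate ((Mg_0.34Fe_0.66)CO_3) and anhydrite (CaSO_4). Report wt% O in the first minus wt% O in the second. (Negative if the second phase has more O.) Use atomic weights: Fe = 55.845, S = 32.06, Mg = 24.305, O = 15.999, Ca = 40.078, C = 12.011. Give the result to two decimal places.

O in (Mg_0.34Fe_0.66)CO_3: molar mass 105.129 g/mol; 3×15.999 = 47.997 g → 45.66 wt%.
O in CaSO_4: molar mass 136.134 g/mol; 4×15.999 = 63.996 g → 47.01 wt%.
Difference = 45.66 − 47.01 = -1.35 percentage points.

-1.35 percentage points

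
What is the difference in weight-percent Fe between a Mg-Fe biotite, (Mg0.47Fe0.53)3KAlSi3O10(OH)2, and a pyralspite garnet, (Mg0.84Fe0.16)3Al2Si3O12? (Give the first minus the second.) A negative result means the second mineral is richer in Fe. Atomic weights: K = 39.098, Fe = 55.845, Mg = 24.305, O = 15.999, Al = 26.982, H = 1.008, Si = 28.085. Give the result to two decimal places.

M((Mg0.47Fe0.53)3KAlSi3O10(OH)2) = 467.403 g/mol, so wt% Fe = 88.794/467.403 × 100 = 19.00%.
M((Mg0.84Fe0.16)3Al2Si3O12) = 418.261 g/mol, so wt% Fe = 26.806/418.261 × 100 = 6.41%.
19.00 − 6.41 = 12.59 pp.

12.59 percentage points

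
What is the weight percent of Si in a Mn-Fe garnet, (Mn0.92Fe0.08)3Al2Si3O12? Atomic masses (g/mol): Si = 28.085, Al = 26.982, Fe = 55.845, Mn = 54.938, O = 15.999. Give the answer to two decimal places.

17.01 weight percent

Molar mass of (Mn0.92Fe0.08)3Al2Si3O12: 2.76*54.938 + 0.24*55.845 + 2*26.982 + 3*28.085 + 12*15.999 = 495.239 g/mol.
Mass of Si per formula unit: 3 × 28.085 = 84.255 g.
Weight fraction Si = 84.255 / 495.239 = 0.1701.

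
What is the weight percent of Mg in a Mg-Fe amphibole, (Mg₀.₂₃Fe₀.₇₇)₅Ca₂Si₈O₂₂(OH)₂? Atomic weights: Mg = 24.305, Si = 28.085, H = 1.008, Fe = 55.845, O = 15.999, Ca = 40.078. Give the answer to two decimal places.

M((Mg₀.₂₃Fe₀.₇₇)₅Ca₂Si₈O₂₂(OH)₂) = 933.782 g/mol.
Mg contributes 1.15 × 24.305 = 27.951 g per mole.
27.951/933.782 = 0.0299 → 2.99%.

2.99 wt%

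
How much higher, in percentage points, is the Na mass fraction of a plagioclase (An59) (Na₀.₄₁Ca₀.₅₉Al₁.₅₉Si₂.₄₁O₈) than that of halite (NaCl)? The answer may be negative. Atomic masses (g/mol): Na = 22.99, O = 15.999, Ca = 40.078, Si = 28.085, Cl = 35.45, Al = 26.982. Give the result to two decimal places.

Na in Na₀.₄₁Ca₀.₅₉Al₁.₅₉Si₂.₄₁O₈: molar mass 271.650 g/mol; 0.41×22.99 = 9.426 g → 3.47 wt%.
Na in NaCl: molar mass 58.440 g/mol; 1×22.99 = 22.990 g → 39.34 wt%.
Difference = 3.47 − 39.34 = -35.87 percentage points.

-35.87 percentage points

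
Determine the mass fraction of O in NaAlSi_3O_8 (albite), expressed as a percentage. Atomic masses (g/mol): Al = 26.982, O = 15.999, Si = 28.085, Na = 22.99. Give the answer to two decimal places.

48.81 mass %

Molar mass of NaAlSi_3O_8: 1×22.99 + 1×26.982 + 3×28.085 + 8×15.999 = 262.219 g/mol.
Mass of O per formula unit: 8 × 15.999 = 127.992 g.
Weight fraction O = 127.992 / 262.219 = 0.4881.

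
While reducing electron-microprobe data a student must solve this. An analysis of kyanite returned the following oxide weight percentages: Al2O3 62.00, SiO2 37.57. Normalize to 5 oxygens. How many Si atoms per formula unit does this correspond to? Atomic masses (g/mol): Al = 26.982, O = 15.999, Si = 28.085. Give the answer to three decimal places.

62.00 wt% Al2O3 ÷ 101.961 g/mol = 0.60808 mol, giving 1.21616 Al and 1.82424 O.
37.57 wt% SiO2 ÷ 60.083 g/mol = 0.62530 mol, giving 0.62530 Si and 1.25060 O.
Oxygen sums to 3.07484; scaling by 5/3.07484 = 1.62610 puts the formula on 5 O.
Si: 0.62530 × 1.62610 = 1.017 atoms per formula unit.

1.017 Si apfu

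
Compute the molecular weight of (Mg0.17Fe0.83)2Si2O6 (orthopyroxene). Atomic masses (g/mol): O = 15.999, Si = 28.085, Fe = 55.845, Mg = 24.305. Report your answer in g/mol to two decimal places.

253.13 g/mol

The formula mass is the sum 0.34·24.305 + 1.66·55.845 + 2·28.085 + 6·15.999.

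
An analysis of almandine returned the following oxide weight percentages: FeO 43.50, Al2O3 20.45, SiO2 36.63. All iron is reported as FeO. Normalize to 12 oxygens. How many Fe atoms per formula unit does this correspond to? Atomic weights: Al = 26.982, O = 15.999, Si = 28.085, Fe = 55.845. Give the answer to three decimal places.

FeO (M=71.844): mol = 0.60548; Fe = 0.60548, O = 0.60548.
Al2O3 (M=101.961): mol = 0.20057; Al = 0.40114, O = 0.60171.
SiO2 (M=60.083): mol = 0.60966; Si = 0.60966, O = 1.21932.
ΣO = 2.42651; factor = 12/ΣO = 4.94537.
Fe apfu = 0.60548 × 4.94537 = 2.994.

2.994 Fe apfu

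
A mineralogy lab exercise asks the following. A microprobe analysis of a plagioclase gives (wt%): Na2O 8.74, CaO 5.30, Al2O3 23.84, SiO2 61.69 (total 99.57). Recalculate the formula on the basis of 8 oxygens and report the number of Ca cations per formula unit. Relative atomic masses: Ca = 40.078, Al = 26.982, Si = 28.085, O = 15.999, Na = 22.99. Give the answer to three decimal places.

8.74 wt% Na2O ÷ 61.979 g/mol = 0.14102 mol, giving 0.28204 Na and 0.14102 O.
5.30 wt% CaO ÷ 56.077 g/mol = 0.09451 mol, giving 0.09451 Ca and 0.09451 O.
23.84 wt% Al2O3 ÷ 101.961 g/mol = 0.23381 mol, giving 0.46762 Al and 0.70143 O.
61.69 wt% SiO2 ÷ 60.083 g/mol = 1.02675 mol, giving 1.02675 Si and 2.05350 O.
Oxygen sums to 2.99046; scaling by 8/2.99046 = 2.67517 puts the formula on 8 O.
Ca: 0.09451 × 2.67517 = 0.253 atoms per formula unit.

0.253 Ca apfu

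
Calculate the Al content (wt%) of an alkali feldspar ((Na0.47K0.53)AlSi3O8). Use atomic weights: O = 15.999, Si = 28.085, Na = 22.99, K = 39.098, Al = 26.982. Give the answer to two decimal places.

M((Na0.47K0.53)AlSi3O8) = 270.756 g/mol.
Al contributes 1 × 26.982 = 26.982 g per mole.
26.982/270.756 = 0.0997 → 9.97%.

9.97 wt%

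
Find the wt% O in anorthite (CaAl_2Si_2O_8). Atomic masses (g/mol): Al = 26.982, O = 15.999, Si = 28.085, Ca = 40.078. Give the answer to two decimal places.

Formula mass = 1·40.078 + 2·26.982 + 2·28.085 + 8·15.999 = 278.204 g/mol, of which 127.992 g is O.
So O makes up 127.992/278.204 = 0.4601 of the mass, i.e. 46.01%.

46.01 weight percent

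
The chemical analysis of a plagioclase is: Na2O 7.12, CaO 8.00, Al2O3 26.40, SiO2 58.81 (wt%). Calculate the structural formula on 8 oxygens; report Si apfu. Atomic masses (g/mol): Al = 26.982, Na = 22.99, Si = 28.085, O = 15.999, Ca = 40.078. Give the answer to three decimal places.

2.617 Si apfu

Na2O (M=61.979): mol = 0.11488; Na = 0.22976, O = 0.11488.
CaO (M=56.077): mol = 0.14266; Ca = 0.14266, O = 0.14266.
Al2O3 (M=101.961): mol = 0.25892; Al = 0.51784, O = 0.77676.
SiO2 (M=60.083): mol = 0.97881; Si = 0.97881, O = 1.95762.
ΣO = 2.99192; factor = 8/ΣO = 2.67387.
Si apfu = 0.97881 × 2.67387 = 2.617.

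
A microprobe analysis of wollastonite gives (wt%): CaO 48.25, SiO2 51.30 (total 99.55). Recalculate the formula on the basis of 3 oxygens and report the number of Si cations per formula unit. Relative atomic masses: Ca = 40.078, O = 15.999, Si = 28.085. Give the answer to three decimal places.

48.25 wt% CaO ÷ 56.077 g/mol = 0.86042 mol, giving 0.86042 Ca and 0.86042 O.
51.30 wt% SiO2 ÷ 60.083 g/mol = 0.85382 mol, giving 0.85382 Si and 1.70764 O.
Oxygen sums to 2.56806; scaling by 3/2.56806 = 1.16820 puts the formula on 3 O.
Si: 0.85382 × 1.16820 = 0.997 atoms per formula unit.

0.997 Si apfu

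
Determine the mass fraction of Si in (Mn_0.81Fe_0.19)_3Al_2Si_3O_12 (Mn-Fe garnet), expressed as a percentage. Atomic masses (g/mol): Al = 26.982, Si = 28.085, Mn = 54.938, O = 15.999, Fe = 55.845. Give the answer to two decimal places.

17.00 wt%

Formula mass = 2.43·54.938 + 0.57·55.845 + 2·26.982 + 3·28.085 + 12·15.999 = 495.538 g/mol, of which 84.255 g is Si.
So Si makes up 84.255/495.538 = 0.1700 of the mass, i.e. 17.00%.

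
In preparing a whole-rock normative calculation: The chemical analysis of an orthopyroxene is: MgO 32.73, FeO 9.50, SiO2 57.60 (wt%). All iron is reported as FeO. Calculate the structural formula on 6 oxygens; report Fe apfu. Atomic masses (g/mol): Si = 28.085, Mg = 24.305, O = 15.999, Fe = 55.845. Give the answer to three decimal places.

0.277 Fe apfu

MgO (M=40.304): mol = 0.81208; Mg = 0.81208, O = 0.81208.
FeO (M=71.844): mol = 0.13223; Fe = 0.13223, O = 0.13223.
SiO2 (M=60.083): mol = 0.95867; Si = 0.95867, O = 1.91734.
ΣO = 2.86165; factor = 6/ΣO = 2.09669.
Fe apfu = 0.13223 × 2.09669 = 0.277.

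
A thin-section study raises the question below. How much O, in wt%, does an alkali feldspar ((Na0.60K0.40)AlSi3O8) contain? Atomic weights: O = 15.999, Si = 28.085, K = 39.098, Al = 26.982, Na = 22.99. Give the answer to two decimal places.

47.64 wt%

Formula mass = 0.60*22.99 + 0.40*39.098 + 1*26.982 + 3*28.085 + 8*15.999 = 268.662 g/mol, of which 127.992 g is O.
So O makes up 127.992/268.662 = 0.4764 of the mass, i.e. 47.64%.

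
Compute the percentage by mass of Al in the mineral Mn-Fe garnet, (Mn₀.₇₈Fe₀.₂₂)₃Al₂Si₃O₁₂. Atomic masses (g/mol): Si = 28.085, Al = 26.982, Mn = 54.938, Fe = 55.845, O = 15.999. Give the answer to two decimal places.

M((Mn₀.₇₈Fe₀.₂₂)₃Al₂Si₃O₁₂) = 495.620 g/mol.
Al contributes 2 × 26.982 = 53.964 g per mole.
53.964/495.620 = 0.1089 → 10.89%.

10.89 weight percent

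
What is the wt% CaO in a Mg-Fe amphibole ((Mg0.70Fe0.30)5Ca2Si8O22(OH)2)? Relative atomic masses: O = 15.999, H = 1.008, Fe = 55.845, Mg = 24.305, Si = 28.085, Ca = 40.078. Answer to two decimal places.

13.05 wt%

Formula mass = 859.663 g/mol.
2 Ca → 2.0000 mol CaO per formula unit; M(CaO) = 56.077, so CaO mass = 112.154 g.
112.154/859.663 × 100 = 13.05 wt%.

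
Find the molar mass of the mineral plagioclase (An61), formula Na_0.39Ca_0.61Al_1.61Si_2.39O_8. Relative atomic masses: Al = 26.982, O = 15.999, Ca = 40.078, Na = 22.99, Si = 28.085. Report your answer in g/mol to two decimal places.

M = 0.39*22.99 + 0.61*40.078 + 1.61*26.982 + 2.39*28.085 + 8*15.999

271.97 g/mol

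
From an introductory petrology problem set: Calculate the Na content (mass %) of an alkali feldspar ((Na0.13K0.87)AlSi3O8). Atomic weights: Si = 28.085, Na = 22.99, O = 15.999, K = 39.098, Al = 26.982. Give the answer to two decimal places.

1.08 mass %

Formula mass = 0.13*22.99 + 0.87*39.098 + 1*26.982 + 3*28.085 + 8*15.999 = 276.233 g/mol, of which 2.989 g is Na.
So Na makes up 2.989/276.233 = 0.0108 of the mass, i.e. 1.08%.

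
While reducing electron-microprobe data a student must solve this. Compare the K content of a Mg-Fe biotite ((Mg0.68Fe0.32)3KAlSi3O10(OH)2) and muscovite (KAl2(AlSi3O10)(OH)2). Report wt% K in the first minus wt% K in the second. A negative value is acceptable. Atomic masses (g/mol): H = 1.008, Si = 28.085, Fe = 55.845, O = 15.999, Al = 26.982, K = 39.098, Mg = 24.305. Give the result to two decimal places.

-1.08 percentage points

M((Mg0.68Fe0.32)3KAlSi3O10(OH)2) = 447.532 g/mol, so wt% K = 39.098/447.532 × 100 = 8.74%.
M(KAl2(AlSi3O10)(OH)2) = 398.303 g/mol, so wt% K = 39.098/398.303 × 100 = 9.82%.
8.74 − 9.82 = -1.08 pp.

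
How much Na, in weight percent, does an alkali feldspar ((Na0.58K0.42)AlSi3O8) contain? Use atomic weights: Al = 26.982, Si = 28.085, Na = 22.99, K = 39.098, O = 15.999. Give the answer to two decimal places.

Molar mass of (Na0.58K0.42)AlSi3O8: 0.58*22.99 + 0.42*39.098 + 1*26.982 + 3*28.085 + 8*15.999 = 268.984 g/mol.
Mass of Na per formula unit: 0.58 × 22.99 = 13.334 g.
Weight fraction Na = 13.334 / 268.984 = 0.0496.

4.96 weight percent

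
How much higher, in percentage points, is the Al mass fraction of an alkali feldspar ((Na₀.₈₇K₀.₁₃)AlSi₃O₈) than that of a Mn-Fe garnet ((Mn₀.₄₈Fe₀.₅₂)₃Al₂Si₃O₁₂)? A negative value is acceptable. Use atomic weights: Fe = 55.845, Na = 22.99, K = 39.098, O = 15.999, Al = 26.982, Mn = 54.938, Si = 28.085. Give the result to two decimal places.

M((Na₀.₈₇K₀.₁₃)AlSi₃O₈) = 264.313 g/mol, so wt% Al = 26.982/264.313 × 100 = 10.21%.
M((Mn₀.₄₈Fe₀.₅₂)₃Al₂Si₃O₁₂) = 496.436 g/mol, so wt% Al = 53.964/496.436 × 100 = 10.87%.
10.21 − 10.87 = -0.66 pp.

-0.66 percentage points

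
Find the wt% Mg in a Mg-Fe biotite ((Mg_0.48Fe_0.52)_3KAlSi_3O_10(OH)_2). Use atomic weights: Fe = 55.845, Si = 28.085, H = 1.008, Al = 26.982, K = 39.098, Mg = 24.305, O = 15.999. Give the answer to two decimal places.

7.50 wt%

M((Mg_0.48Fe_0.52)_3KAlSi_3O_10(OH)_2) = 466.456 g/mol.
Mg contributes 1.44 × 24.305 = 34.999 g per mole.
34.999/466.456 = 0.0750 → 7.50%.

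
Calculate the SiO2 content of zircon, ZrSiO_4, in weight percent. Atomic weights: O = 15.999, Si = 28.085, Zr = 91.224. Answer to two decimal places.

Formula mass = 183.305 g/mol.
1 Si → 1.0000 mol SiO2 per formula unit; M(SiO2) = 60.083, so SiO2 mass = 60.083 g.
60.083/183.305 × 100 = 32.78 wt%.

32.78 wt%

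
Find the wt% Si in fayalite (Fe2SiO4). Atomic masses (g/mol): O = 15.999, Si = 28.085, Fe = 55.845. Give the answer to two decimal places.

13.78 wt%

M(Fe2SiO4) = 203.771 g/mol.
Si contributes 1 × 28.085 = 28.085 g per mole.
28.085/203.771 = 0.1378 → 13.78%.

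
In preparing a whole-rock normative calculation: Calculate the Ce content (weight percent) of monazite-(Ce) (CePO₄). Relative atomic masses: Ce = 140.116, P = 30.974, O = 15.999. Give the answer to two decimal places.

Formula mass = 1·140.116 + 1·30.974 + 4·15.999 = 235.086 g/mol, of which 140.116 g is Ce.
So Ce makes up 140.116/235.086 = 0.5960 of the mass, i.e. 59.60%.

59.60 weight percent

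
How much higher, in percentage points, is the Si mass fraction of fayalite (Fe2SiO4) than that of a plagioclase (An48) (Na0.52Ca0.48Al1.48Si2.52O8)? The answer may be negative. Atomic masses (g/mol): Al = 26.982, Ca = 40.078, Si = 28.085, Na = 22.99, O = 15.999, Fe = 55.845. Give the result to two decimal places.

Si in Fe2SiO4: molar mass 203.771 g/mol; 1×28.085 = 28.085 g → 13.78 wt%.
Si in Na0.52Ca0.48Al1.48Si2.52O8: molar mass 269.892 g/mol; 2.52×28.085 = 70.774 g → 26.22 wt%.
Difference = 13.78 − 26.22 = -12.44 percentage points.

-12.44 percentage points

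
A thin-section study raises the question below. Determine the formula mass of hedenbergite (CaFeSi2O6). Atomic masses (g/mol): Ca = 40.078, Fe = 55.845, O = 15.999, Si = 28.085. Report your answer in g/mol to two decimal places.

M = 1*40.078 + 1*55.845 + 2*28.085 + 6*15.999

248.09 g/mol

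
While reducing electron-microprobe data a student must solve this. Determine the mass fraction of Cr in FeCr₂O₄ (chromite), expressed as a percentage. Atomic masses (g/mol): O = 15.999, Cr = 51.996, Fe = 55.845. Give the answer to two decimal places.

46.46 wt%

Formula mass = 1*55.845 + 2*51.996 + 4*15.999 = 223.833 g/mol, of which 103.992 g is Cr.
So Cr makes up 103.992/223.833 = 0.4646 of the mass, i.e. 46.46%.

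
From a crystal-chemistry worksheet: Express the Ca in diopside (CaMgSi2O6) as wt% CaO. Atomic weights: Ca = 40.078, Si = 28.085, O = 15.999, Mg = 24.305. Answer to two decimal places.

M(CaMgSi2O6) = 216.547 g/mol; M(CaO) = 56.077 g/mol.
Moles CaO per formula unit = 1 Ca ÷ 1 = 1.0000.
CaO fraction = (1.0000 × 56.077) / 216.547 = 56.077/216.547 = 0.2590.

25.90 wt%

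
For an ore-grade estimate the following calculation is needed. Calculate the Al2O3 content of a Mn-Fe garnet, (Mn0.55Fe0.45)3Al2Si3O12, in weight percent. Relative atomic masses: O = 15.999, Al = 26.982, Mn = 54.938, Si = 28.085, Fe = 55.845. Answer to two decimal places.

20.55 wt%

Molar mass of (Mn0.55Fe0.45)3Al2Si3O12 = 1.65*54.938 + 1.35*55.845 + 2*26.982 + 3*28.085 + 12*15.999 = 496.245 g/mol.
Each formula unit contains 2 Al, equivalent to 2/2 = 1.0000 mol Al2O3.
M(Al2O3) = 2×26.982 + 3×15.999 = 101.961 g/mol.
Mass of Al2O3 per formula unit = 1.0000 × 101.961 = 101.961 g.
Al2O3 wt% = 101.961 / 496.245 × 100 = 20.55%.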